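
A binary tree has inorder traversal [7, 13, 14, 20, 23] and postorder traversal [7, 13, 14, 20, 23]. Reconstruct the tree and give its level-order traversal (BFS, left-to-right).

Inorder:   [7, 13, 14, 20, 23]
Postorder: [7, 13, 14, 20, 23]
Algorithm: postorder visits root last, so walk postorder right-to-left;
each value is the root of the current inorder slice — split it at that
value, recurse on the right subtree first, then the left.
Recursive splits:
  root=23; inorder splits into left=[7, 13, 14, 20], right=[]
  root=20; inorder splits into left=[7, 13, 14], right=[]
  root=14; inorder splits into left=[7, 13], right=[]
  root=13; inorder splits into left=[7], right=[]
  root=7; inorder splits into left=[], right=[]
Reconstructed level-order: [23, 20, 14, 13, 7]


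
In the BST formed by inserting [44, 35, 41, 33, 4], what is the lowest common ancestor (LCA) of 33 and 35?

Tree insertion order: [44, 35, 41, 33, 4]
Tree (level-order array): [44, 35, None, 33, 41, 4]
In a BST, the LCA of p=33, q=35 is the first node v on the
root-to-leaf path with p <= v <= q (go left if both < v, right if both > v).
Walk from root:
  at 44: both 33 and 35 < 44, go left
  at 35: 33 <= 35 <= 35, this is the LCA
LCA = 35


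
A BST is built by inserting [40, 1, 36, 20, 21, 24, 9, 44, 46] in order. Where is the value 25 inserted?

Starting tree (level order): [40, 1, 44, None, 36, None, 46, 20, None, None, None, 9, 21, None, None, None, 24]
Insertion path: 40 -> 1 -> 36 -> 20 -> 21 -> 24
Result: insert 25 as right child of 24
Final tree (level order): [40, 1, 44, None, 36, None, 46, 20, None, None, None, 9, 21, None, None, None, 24, None, 25]


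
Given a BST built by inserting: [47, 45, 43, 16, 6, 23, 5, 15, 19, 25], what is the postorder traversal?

Tree insertion order: [47, 45, 43, 16, 6, 23, 5, 15, 19, 25]
Tree (level-order array): [47, 45, None, 43, None, 16, None, 6, 23, 5, 15, 19, 25]
Postorder traversal: [5, 15, 6, 19, 25, 23, 16, 43, 45, 47]


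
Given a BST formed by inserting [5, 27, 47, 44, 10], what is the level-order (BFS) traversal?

Tree insertion order: [5, 27, 47, 44, 10]
Tree (level-order array): [5, None, 27, 10, 47, None, None, 44]
BFS from the root, enqueuing left then right child of each popped node:
  queue [5] -> pop 5, enqueue [27], visited so far: [5]
  queue [27] -> pop 27, enqueue [10, 47], visited so far: [5, 27]
  queue [10, 47] -> pop 10, enqueue [none], visited so far: [5, 27, 10]
  queue [47] -> pop 47, enqueue [44], visited so far: [5, 27, 10, 47]
  queue [44] -> pop 44, enqueue [none], visited so far: [5, 27, 10, 47, 44]
Result: [5, 27, 10, 47, 44]


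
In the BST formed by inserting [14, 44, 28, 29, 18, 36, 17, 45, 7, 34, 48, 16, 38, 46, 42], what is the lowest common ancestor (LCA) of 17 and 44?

Tree insertion order: [14, 44, 28, 29, 18, 36, 17, 45, 7, 34, 48, 16, 38, 46, 42]
Tree (level-order array): [14, 7, 44, None, None, 28, 45, 18, 29, None, 48, 17, None, None, 36, 46, None, 16, None, 34, 38, None, None, None, None, None, None, None, 42]
In a BST, the LCA of p=17, q=44 is the first node v on the
root-to-leaf path with p <= v <= q (go left if both < v, right if both > v).
Walk from root:
  at 14: both 17 and 44 > 14, go right
  at 44: 17 <= 44 <= 44, this is the LCA
LCA = 44


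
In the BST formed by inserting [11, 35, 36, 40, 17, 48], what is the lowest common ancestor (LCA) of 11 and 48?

Tree insertion order: [11, 35, 36, 40, 17, 48]
Tree (level-order array): [11, None, 35, 17, 36, None, None, None, 40, None, 48]
In a BST, the LCA of p=11, q=48 is the first node v on the
root-to-leaf path with p <= v <= q (go left if both < v, right if both > v).
Walk from root:
  at 11: 11 <= 11 <= 48, this is the LCA
LCA = 11


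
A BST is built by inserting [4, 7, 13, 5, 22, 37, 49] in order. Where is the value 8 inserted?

Starting tree (level order): [4, None, 7, 5, 13, None, None, None, 22, None, 37, None, 49]
Insertion path: 4 -> 7 -> 13
Result: insert 8 as left child of 13
Final tree (level order): [4, None, 7, 5, 13, None, None, 8, 22, None, None, None, 37, None, 49]


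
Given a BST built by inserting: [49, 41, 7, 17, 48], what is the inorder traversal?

Tree insertion order: [49, 41, 7, 17, 48]
Tree (level-order array): [49, 41, None, 7, 48, None, 17]
Inorder traversal: [7, 17, 41, 48, 49]


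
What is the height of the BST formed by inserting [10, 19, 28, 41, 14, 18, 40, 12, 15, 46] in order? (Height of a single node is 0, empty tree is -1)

Insertion order: [10, 19, 28, 41, 14, 18, 40, 12, 15, 46]
Tree (level-order array): [10, None, 19, 14, 28, 12, 18, None, 41, None, None, 15, None, 40, 46]
Compute height bottom-up (empty subtree = -1):
  height(12) = 1 + max(-1, -1) = 0
  height(15) = 1 + max(-1, -1) = 0
  height(18) = 1 + max(0, -1) = 1
  height(14) = 1 + max(0, 1) = 2
  height(40) = 1 + max(-1, -1) = 0
  height(46) = 1 + max(-1, -1) = 0
  height(41) = 1 + max(0, 0) = 1
  height(28) = 1 + max(-1, 1) = 2
  height(19) = 1 + max(2, 2) = 3
  height(10) = 1 + max(-1, 3) = 4
Height = 4


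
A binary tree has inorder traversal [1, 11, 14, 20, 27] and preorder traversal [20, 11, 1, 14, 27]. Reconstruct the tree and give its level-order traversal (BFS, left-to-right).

Inorder:  [1, 11, 14, 20, 27]
Preorder: [20, 11, 1, 14, 27]
Algorithm: preorder visits root first, so consume preorder in order;
for each root, split the current inorder slice at that value into
left-subtree inorder and right-subtree inorder, then recurse.
Recursive splits:
  root=20; inorder splits into left=[1, 11, 14], right=[27]
  root=11; inorder splits into left=[1], right=[14]
  root=1; inorder splits into left=[], right=[]
  root=14; inorder splits into left=[], right=[]
  root=27; inorder splits into left=[], right=[]
Reconstructed level-order: [20, 11, 27, 1, 14]


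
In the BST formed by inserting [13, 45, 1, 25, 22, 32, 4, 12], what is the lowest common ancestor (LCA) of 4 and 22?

Tree insertion order: [13, 45, 1, 25, 22, 32, 4, 12]
Tree (level-order array): [13, 1, 45, None, 4, 25, None, None, 12, 22, 32]
In a BST, the LCA of p=4, q=22 is the first node v on the
root-to-leaf path with p <= v <= q (go left if both < v, right if both > v).
Walk from root:
  at 13: 4 <= 13 <= 22, this is the LCA
LCA = 13


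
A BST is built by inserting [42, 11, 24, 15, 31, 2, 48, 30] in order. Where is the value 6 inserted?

Starting tree (level order): [42, 11, 48, 2, 24, None, None, None, None, 15, 31, None, None, 30]
Insertion path: 42 -> 11 -> 2
Result: insert 6 as right child of 2
Final tree (level order): [42, 11, 48, 2, 24, None, None, None, 6, 15, 31, None, None, None, None, 30]


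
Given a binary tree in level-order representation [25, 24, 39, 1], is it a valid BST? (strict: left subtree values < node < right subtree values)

Level-order array: [25, 24, 39, 1]
Validate using subtree bounds (lo, hi): at each node, require lo < value < hi,
then recurse left with hi=value and right with lo=value.
Preorder trace (stopping at first violation):
  at node 25 with bounds (-inf, +inf): OK
  at node 24 with bounds (-inf, 25): OK
  at node 1 with bounds (-inf, 24): OK
  at node 39 with bounds (25, +inf): OK
No violation found at any node.
Result: Valid BST


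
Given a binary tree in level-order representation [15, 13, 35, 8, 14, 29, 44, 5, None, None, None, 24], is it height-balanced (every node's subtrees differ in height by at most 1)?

Tree (level-order array): [15, 13, 35, 8, 14, 29, 44, 5, None, None, None, 24]
Definition: a tree is height-balanced if, at every node, |h(left) - h(right)| <= 1 (empty subtree has height -1).
Bottom-up per-node check:
  node 5: h_left=-1, h_right=-1, diff=0 [OK], height=0
  node 8: h_left=0, h_right=-1, diff=1 [OK], height=1
  node 14: h_left=-1, h_right=-1, diff=0 [OK], height=0
  node 13: h_left=1, h_right=0, diff=1 [OK], height=2
  node 24: h_left=-1, h_right=-1, diff=0 [OK], height=0
  node 29: h_left=0, h_right=-1, diff=1 [OK], height=1
  node 44: h_left=-1, h_right=-1, diff=0 [OK], height=0
  node 35: h_left=1, h_right=0, diff=1 [OK], height=2
  node 15: h_left=2, h_right=2, diff=0 [OK], height=3
All nodes satisfy the balance condition.
Result: Balanced


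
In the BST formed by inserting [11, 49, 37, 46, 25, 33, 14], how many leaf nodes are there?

Tree built from: [11, 49, 37, 46, 25, 33, 14]
Tree (level-order array): [11, None, 49, 37, None, 25, 46, 14, 33]
Rule: A leaf has 0 children.
Per-node child counts:
  node 11: 1 child(ren)
  node 49: 1 child(ren)
  node 37: 2 child(ren)
  node 25: 2 child(ren)
  node 14: 0 child(ren)
  node 33: 0 child(ren)
  node 46: 0 child(ren)
Matching nodes: [14, 33, 46]
Count of leaf nodes: 3


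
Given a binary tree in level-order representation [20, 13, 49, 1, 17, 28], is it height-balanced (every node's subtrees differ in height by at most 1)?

Tree (level-order array): [20, 13, 49, 1, 17, 28]
Definition: a tree is height-balanced if, at every node, |h(left) - h(right)| <= 1 (empty subtree has height -1).
Bottom-up per-node check:
  node 1: h_left=-1, h_right=-1, diff=0 [OK], height=0
  node 17: h_left=-1, h_right=-1, diff=0 [OK], height=0
  node 13: h_left=0, h_right=0, diff=0 [OK], height=1
  node 28: h_left=-1, h_right=-1, diff=0 [OK], height=0
  node 49: h_left=0, h_right=-1, diff=1 [OK], height=1
  node 20: h_left=1, h_right=1, diff=0 [OK], height=2
All nodes satisfy the balance condition.
Result: Balanced


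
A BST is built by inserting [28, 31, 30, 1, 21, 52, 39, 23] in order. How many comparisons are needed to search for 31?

Search path for 31: 28 -> 31
Found: True
Comparisons: 2


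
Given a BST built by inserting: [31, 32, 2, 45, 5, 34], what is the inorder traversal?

Tree insertion order: [31, 32, 2, 45, 5, 34]
Tree (level-order array): [31, 2, 32, None, 5, None, 45, None, None, 34]
Inorder traversal: [2, 5, 31, 32, 34, 45]


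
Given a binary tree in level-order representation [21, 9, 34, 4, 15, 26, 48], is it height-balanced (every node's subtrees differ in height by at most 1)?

Tree (level-order array): [21, 9, 34, 4, 15, 26, 48]
Definition: a tree is height-balanced if, at every node, |h(left) - h(right)| <= 1 (empty subtree has height -1).
Bottom-up per-node check:
  node 4: h_left=-1, h_right=-1, diff=0 [OK], height=0
  node 15: h_left=-1, h_right=-1, diff=0 [OK], height=0
  node 9: h_left=0, h_right=0, diff=0 [OK], height=1
  node 26: h_left=-1, h_right=-1, diff=0 [OK], height=0
  node 48: h_left=-1, h_right=-1, diff=0 [OK], height=0
  node 34: h_left=0, h_right=0, diff=0 [OK], height=1
  node 21: h_left=1, h_right=1, diff=0 [OK], height=2
All nodes satisfy the balance condition.
Result: Balanced


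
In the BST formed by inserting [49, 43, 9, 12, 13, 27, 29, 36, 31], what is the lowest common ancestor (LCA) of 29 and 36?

Tree insertion order: [49, 43, 9, 12, 13, 27, 29, 36, 31]
Tree (level-order array): [49, 43, None, 9, None, None, 12, None, 13, None, 27, None, 29, None, 36, 31]
In a BST, the LCA of p=29, q=36 is the first node v on the
root-to-leaf path with p <= v <= q (go left if both < v, right if both > v).
Walk from root:
  at 49: both 29 and 36 < 49, go left
  at 43: both 29 and 36 < 43, go left
  at 9: both 29 and 36 > 9, go right
  at 12: both 29 and 36 > 12, go right
  at 13: both 29 and 36 > 13, go right
  at 27: both 29 and 36 > 27, go right
  at 29: 29 <= 29 <= 36, this is the LCA
LCA = 29


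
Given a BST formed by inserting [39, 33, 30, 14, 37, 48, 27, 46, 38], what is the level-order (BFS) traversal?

Tree insertion order: [39, 33, 30, 14, 37, 48, 27, 46, 38]
Tree (level-order array): [39, 33, 48, 30, 37, 46, None, 14, None, None, 38, None, None, None, 27]
BFS from the root, enqueuing left then right child of each popped node:
  queue [39] -> pop 39, enqueue [33, 48], visited so far: [39]
  queue [33, 48] -> pop 33, enqueue [30, 37], visited so far: [39, 33]
  queue [48, 30, 37] -> pop 48, enqueue [46], visited so far: [39, 33, 48]
  queue [30, 37, 46] -> pop 30, enqueue [14], visited so far: [39, 33, 48, 30]
  queue [37, 46, 14] -> pop 37, enqueue [38], visited so far: [39, 33, 48, 30, 37]
  queue [46, 14, 38] -> pop 46, enqueue [none], visited so far: [39, 33, 48, 30, 37, 46]
  queue [14, 38] -> pop 14, enqueue [27], visited so far: [39, 33, 48, 30, 37, 46, 14]
  queue [38, 27] -> pop 38, enqueue [none], visited so far: [39, 33, 48, 30, 37, 46, 14, 38]
  queue [27] -> pop 27, enqueue [none], visited so far: [39, 33, 48, 30, 37, 46, 14, 38, 27]
Result: [39, 33, 48, 30, 37, 46, 14, 38, 27]


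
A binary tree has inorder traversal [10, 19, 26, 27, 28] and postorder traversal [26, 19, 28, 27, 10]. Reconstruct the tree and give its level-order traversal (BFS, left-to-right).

Inorder:   [10, 19, 26, 27, 28]
Postorder: [26, 19, 28, 27, 10]
Algorithm: postorder visits root last, so walk postorder right-to-left;
each value is the root of the current inorder slice — split it at that
value, recurse on the right subtree first, then the left.
Recursive splits:
  root=10; inorder splits into left=[], right=[19, 26, 27, 28]
  root=27; inorder splits into left=[19, 26], right=[28]
  root=28; inorder splits into left=[], right=[]
  root=19; inorder splits into left=[], right=[26]
  root=26; inorder splits into left=[], right=[]
Reconstructed level-order: [10, 27, 19, 28, 26]


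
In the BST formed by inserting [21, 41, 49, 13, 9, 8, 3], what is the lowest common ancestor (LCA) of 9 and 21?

Tree insertion order: [21, 41, 49, 13, 9, 8, 3]
Tree (level-order array): [21, 13, 41, 9, None, None, 49, 8, None, None, None, 3]
In a BST, the LCA of p=9, q=21 is the first node v on the
root-to-leaf path with p <= v <= q (go left if both < v, right if both > v).
Walk from root:
  at 21: 9 <= 21 <= 21, this is the LCA
LCA = 21


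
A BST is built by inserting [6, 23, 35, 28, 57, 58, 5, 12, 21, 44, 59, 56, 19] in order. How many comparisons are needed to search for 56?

Search path for 56: 6 -> 23 -> 35 -> 57 -> 44 -> 56
Found: True
Comparisons: 6


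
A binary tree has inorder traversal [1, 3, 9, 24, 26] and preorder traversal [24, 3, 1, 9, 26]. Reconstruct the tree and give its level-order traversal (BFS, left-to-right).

Inorder:  [1, 3, 9, 24, 26]
Preorder: [24, 3, 1, 9, 26]
Algorithm: preorder visits root first, so consume preorder in order;
for each root, split the current inorder slice at that value into
left-subtree inorder and right-subtree inorder, then recurse.
Recursive splits:
  root=24; inorder splits into left=[1, 3, 9], right=[26]
  root=3; inorder splits into left=[1], right=[9]
  root=1; inorder splits into left=[], right=[]
  root=9; inorder splits into left=[], right=[]
  root=26; inorder splits into left=[], right=[]
Reconstructed level-order: [24, 3, 26, 1, 9]


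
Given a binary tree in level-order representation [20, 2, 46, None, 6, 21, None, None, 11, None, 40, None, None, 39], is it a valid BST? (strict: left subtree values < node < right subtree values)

Level-order array: [20, 2, 46, None, 6, 21, None, None, 11, None, 40, None, None, 39]
Validate using subtree bounds (lo, hi): at each node, require lo < value < hi,
then recurse left with hi=value and right with lo=value.
Preorder trace (stopping at first violation):
  at node 20 with bounds (-inf, +inf): OK
  at node 2 with bounds (-inf, 20): OK
  at node 6 with bounds (2, 20): OK
  at node 11 with bounds (6, 20): OK
  at node 46 with bounds (20, +inf): OK
  at node 21 with bounds (20, 46): OK
  at node 40 with bounds (21, 46): OK
  at node 39 with bounds (21, 40): OK
No violation found at any node.
Result: Valid BST


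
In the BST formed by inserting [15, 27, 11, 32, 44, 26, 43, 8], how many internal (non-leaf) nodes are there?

Tree built from: [15, 27, 11, 32, 44, 26, 43, 8]
Tree (level-order array): [15, 11, 27, 8, None, 26, 32, None, None, None, None, None, 44, 43]
Rule: An internal node has at least one child.
Per-node child counts:
  node 15: 2 child(ren)
  node 11: 1 child(ren)
  node 8: 0 child(ren)
  node 27: 2 child(ren)
  node 26: 0 child(ren)
  node 32: 1 child(ren)
  node 44: 1 child(ren)
  node 43: 0 child(ren)
Matching nodes: [15, 11, 27, 32, 44]
Count of internal (non-leaf) nodes: 5


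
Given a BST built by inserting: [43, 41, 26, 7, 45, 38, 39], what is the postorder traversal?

Tree insertion order: [43, 41, 26, 7, 45, 38, 39]
Tree (level-order array): [43, 41, 45, 26, None, None, None, 7, 38, None, None, None, 39]
Postorder traversal: [7, 39, 38, 26, 41, 45, 43]


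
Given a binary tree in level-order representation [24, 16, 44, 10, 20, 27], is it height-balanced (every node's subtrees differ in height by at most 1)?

Tree (level-order array): [24, 16, 44, 10, 20, 27]
Definition: a tree is height-balanced if, at every node, |h(left) - h(right)| <= 1 (empty subtree has height -1).
Bottom-up per-node check:
  node 10: h_left=-1, h_right=-1, diff=0 [OK], height=0
  node 20: h_left=-1, h_right=-1, diff=0 [OK], height=0
  node 16: h_left=0, h_right=0, diff=0 [OK], height=1
  node 27: h_left=-1, h_right=-1, diff=0 [OK], height=0
  node 44: h_left=0, h_right=-1, diff=1 [OK], height=1
  node 24: h_left=1, h_right=1, diff=0 [OK], height=2
All nodes satisfy the balance condition.
Result: Balanced


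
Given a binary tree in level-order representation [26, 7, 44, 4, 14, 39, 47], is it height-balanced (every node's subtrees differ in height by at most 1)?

Tree (level-order array): [26, 7, 44, 4, 14, 39, 47]
Definition: a tree is height-balanced if, at every node, |h(left) - h(right)| <= 1 (empty subtree has height -1).
Bottom-up per-node check:
  node 4: h_left=-1, h_right=-1, diff=0 [OK], height=0
  node 14: h_left=-1, h_right=-1, diff=0 [OK], height=0
  node 7: h_left=0, h_right=0, diff=0 [OK], height=1
  node 39: h_left=-1, h_right=-1, diff=0 [OK], height=0
  node 47: h_left=-1, h_right=-1, diff=0 [OK], height=0
  node 44: h_left=0, h_right=0, diff=0 [OK], height=1
  node 26: h_left=1, h_right=1, diff=0 [OK], height=2
All nodes satisfy the balance condition.
Result: Balanced


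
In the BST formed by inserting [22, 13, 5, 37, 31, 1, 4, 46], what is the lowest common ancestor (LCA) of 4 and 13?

Tree insertion order: [22, 13, 5, 37, 31, 1, 4, 46]
Tree (level-order array): [22, 13, 37, 5, None, 31, 46, 1, None, None, None, None, None, None, 4]
In a BST, the LCA of p=4, q=13 is the first node v on the
root-to-leaf path with p <= v <= q (go left if both < v, right if both > v).
Walk from root:
  at 22: both 4 and 13 < 22, go left
  at 13: 4 <= 13 <= 13, this is the LCA
LCA = 13


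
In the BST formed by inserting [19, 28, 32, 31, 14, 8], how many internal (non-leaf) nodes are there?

Tree built from: [19, 28, 32, 31, 14, 8]
Tree (level-order array): [19, 14, 28, 8, None, None, 32, None, None, 31]
Rule: An internal node has at least one child.
Per-node child counts:
  node 19: 2 child(ren)
  node 14: 1 child(ren)
  node 8: 0 child(ren)
  node 28: 1 child(ren)
  node 32: 1 child(ren)
  node 31: 0 child(ren)
Matching nodes: [19, 14, 28, 32]
Count of internal (non-leaf) nodes: 4


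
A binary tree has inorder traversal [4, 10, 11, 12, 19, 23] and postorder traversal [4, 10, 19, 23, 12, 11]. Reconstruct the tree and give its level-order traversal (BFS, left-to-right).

Inorder:   [4, 10, 11, 12, 19, 23]
Postorder: [4, 10, 19, 23, 12, 11]
Algorithm: postorder visits root last, so walk postorder right-to-left;
each value is the root of the current inorder slice — split it at that
value, recurse on the right subtree first, then the left.
Recursive splits:
  root=11; inorder splits into left=[4, 10], right=[12, 19, 23]
  root=12; inorder splits into left=[], right=[19, 23]
  root=23; inorder splits into left=[19], right=[]
  root=19; inorder splits into left=[], right=[]
  root=10; inorder splits into left=[4], right=[]
  root=4; inorder splits into left=[], right=[]
Reconstructed level-order: [11, 10, 12, 4, 23, 19]


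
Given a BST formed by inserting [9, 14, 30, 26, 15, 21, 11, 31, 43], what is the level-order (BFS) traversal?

Tree insertion order: [9, 14, 30, 26, 15, 21, 11, 31, 43]
Tree (level-order array): [9, None, 14, 11, 30, None, None, 26, 31, 15, None, None, 43, None, 21]
BFS from the root, enqueuing left then right child of each popped node:
  queue [9] -> pop 9, enqueue [14], visited so far: [9]
  queue [14] -> pop 14, enqueue [11, 30], visited so far: [9, 14]
  queue [11, 30] -> pop 11, enqueue [none], visited so far: [9, 14, 11]
  queue [30] -> pop 30, enqueue [26, 31], visited so far: [9, 14, 11, 30]
  queue [26, 31] -> pop 26, enqueue [15], visited so far: [9, 14, 11, 30, 26]
  queue [31, 15] -> pop 31, enqueue [43], visited so far: [9, 14, 11, 30, 26, 31]
  queue [15, 43] -> pop 15, enqueue [21], visited so far: [9, 14, 11, 30, 26, 31, 15]
  queue [43, 21] -> pop 43, enqueue [none], visited so far: [9, 14, 11, 30, 26, 31, 15, 43]
  queue [21] -> pop 21, enqueue [none], visited so far: [9, 14, 11, 30, 26, 31, 15, 43, 21]
Result: [9, 14, 11, 30, 26, 31, 15, 43, 21]


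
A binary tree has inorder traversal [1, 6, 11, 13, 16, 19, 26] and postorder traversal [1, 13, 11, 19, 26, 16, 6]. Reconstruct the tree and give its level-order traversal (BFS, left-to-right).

Inorder:   [1, 6, 11, 13, 16, 19, 26]
Postorder: [1, 13, 11, 19, 26, 16, 6]
Algorithm: postorder visits root last, so walk postorder right-to-left;
each value is the root of the current inorder slice — split it at that
value, recurse on the right subtree first, then the left.
Recursive splits:
  root=6; inorder splits into left=[1], right=[11, 13, 16, 19, 26]
  root=16; inorder splits into left=[11, 13], right=[19, 26]
  root=26; inorder splits into left=[19], right=[]
  root=19; inorder splits into left=[], right=[]
  root=11; inorder splits into left=[], right=[13]
  root=13; inorder splits into left=[], right=[]
  root=1; inorder splits into left=[], right=[]
Reconstructed level-order: [6, 1, 16, 11, 26, 13, 19]


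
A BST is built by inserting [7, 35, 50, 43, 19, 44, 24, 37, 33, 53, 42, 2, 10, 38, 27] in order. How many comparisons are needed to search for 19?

Search path for 19: 7 -> 35 -> 19
Found: True
Comparisons: 3


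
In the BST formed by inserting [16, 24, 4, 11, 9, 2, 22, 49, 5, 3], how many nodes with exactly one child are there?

Tree built from: [16, 24, 4, 11, 9, 2, 22, 49, 5, 3]
Tree (level-order array): [16, 4, 24, 2, 11, 22, 49, None, 3, 9, None, None, None, None, None, None, None, 5]
Rule: These are nodes with exactly 1 non-null child.
Per-node child counts:
  node 16: 2 child(ren)
  node 4: 2 child(ren)
  node 2: 1 child(ren)
  node 3: 0 child(ren)
  node 11: 1 child(ren)
  node 9: 1 child(ren)
  node 5: 0 child(ren)
  node 24: 2 child(ren)
  node 22: 0 child(ren)
  node 49: 0 child(ren)
Matching nodes: [2, 11, 9]
Count of nodes with exactly one child: 3


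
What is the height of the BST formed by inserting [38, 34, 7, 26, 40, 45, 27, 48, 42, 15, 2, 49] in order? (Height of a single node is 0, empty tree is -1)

Insertion order: [38, 34, 7, 26, 40, 45, 27, 48, 42, 15, 2, 49]
Tree (level-order array): [38, 34, 40, 7, None, None, 45, 2, 26, 42, 48, None, None, 15, 27, None, None, None, 49]
Compute height bottom-up (empty subtree = -1):
  height(2) = 1 + max(-1, -1) = 0
  height(15) = 1 + max(-1, -1) = 0
  height(27) = 1 + max(-1, -1) = 0
  height(26) = 1 + max(0, 0) = 1
  height(7) = 1 + max(0, 1) = 2
  height(34) = 1 + max(2, -1) = 3
  height(42) = 1 + max(-1, -1) = 0
  height(49) = 1 + max(-1, -1) = 0
  height(48) = 1 + max(-1, 0) = 1
  height(45) = 1 + max(0, 1) = 2
  height(40) = 1 + max(-1, 2) = 3
  height(38) = 1 + max(3, 3) = 4
Height = 4


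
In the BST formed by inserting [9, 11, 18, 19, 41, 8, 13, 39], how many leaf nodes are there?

Tree built from: [9, 11, 18, 19, 41, 8, 13, 39]
Tree (level-order array): [9, 8, 11, None, None, None, 18, 13, 19, None, None, None, 41, 39]
Rule: A leaf has 0 children.
Per-node child counts:
  node 9: 2 child(ren)
  node 8: 0 child(ren)
  node 11: 1 child(ren)
  node 18: 2 child(ren)
  node 13: 0 child(ren)
  node 19: 1 child(ren)
  node 41: 1 child(ren)
  node 39: 0 child(ren)
Matching nodes: [8, 13, 39]
Count of leaf nodes: 3


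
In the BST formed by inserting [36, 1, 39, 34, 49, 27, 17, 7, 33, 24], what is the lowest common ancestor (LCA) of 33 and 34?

Tree insertion order: [36, 1, 39, 34, 49, 27, 17, 7, 33, 24]
Tree (level-order array): [36, 1, 39, None, 34, None, 49, 27, None, None, None, 17, 33, 7, 24]
In a BST, the LCA of p=33, q=34 is the first node v on the
root-to-leaf path with p <= v <= q (go left if both < v, right if both > v).
Walk from root:
  at 36: both 33 and 34 < 36, go left
  at 1: both 33 and 34 > 1, go right
  at 34: 33 <= 34 <= 34, this is the LCA
LCA = 34


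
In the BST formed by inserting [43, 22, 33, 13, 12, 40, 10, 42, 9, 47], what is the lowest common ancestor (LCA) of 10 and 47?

Tree insertion order: [43, 22, 33, 13, 12, 40, 10, 42, 9, 47]
Tree (level-order array): [43, 22, 47, 13, 33, None, None, 12, None, None, 40, 10, None, None, 42, 9]
In a BST, the LCA of p=10, q=47 is the first node v on the
root-to-leaf path with p <= v <= q (go left if both < v, right if both > v).
Walk from root:
  at 43: 10 <= 43 <= 47, this is the LCA
LCA = 43


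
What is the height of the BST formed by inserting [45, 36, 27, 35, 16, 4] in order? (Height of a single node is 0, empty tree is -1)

Insertion order: [45, 36, 27, 35, 16, 4]
Tree (level-order array): [45, 36, None, 27, None, 16, 35, 4]
Compute height bottom-up (empty subtree = -1):
  height(4) = 1 + max(-1, -1) = 0
  height(16) = 1 + max(0, -1) = 1
  height(35) = 1 + max(-1, -1) = 0
  height(27) = 1 + max(1, 0) = 2
  height(36) = 1 + max(2, -1) = 3
  height(45) = 1 + max(3, -1) = 4
Height = 4


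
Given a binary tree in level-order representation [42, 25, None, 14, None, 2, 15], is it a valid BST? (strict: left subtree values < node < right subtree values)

Level-order array: [42, 25, None, 14, None, 2, 15]
Validate using subtree bounds (lo, hi): at each node, require lo < value < hi,
then recurse left with hi=value and right with lo=value.
Preorder trace (stopping at first violation):
  at node 42 with bounds (-inf, +inf): OK
  at node 25 with bounds (-inf, 42): OK
  at node 14 with bounds (-inf, 25): OK
  at node 2 with bounds (-inf, 14): OK
  at node 15 with bounds (14, 25): OK
No violation found at any node.
Result: Valid BST


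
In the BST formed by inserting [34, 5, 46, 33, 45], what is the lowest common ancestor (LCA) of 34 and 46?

Tree insertion order: [34, 5, 46, 33, 45]
Tree (level-order array): [34, 5, 46, None, 33, 45]
In a BST, the LCA of p=34, q=46 is the first node v on the
root-to-leaf path with p <= v <= q (go left if both < v, right if both > v).
Walk from root:
  at 34: 34 <= 34 <= 46, this is the LCA
LCA = 34


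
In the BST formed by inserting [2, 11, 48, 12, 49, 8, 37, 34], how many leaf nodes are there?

Tree built from: [2, 11, 48, 12, 49, 8, 37, 34]
Tree (level-order array): [2, None, 11, 8, 48, None, None, 12, 49, None, 37, None, None, 34]
Rule: A leaf has 0 children.
Per-node child counts:
  node 2: 1 child(ren)
  node 11: 2 child(ren)
  node 8: 0 child(ren)
  node 48: 2 child(ren)
  node 12: 1 child(ren)
  node 37: 1 child(ren)
  node 34: 0 child(ren)
  node 49: 0 child(ren)
Matching nodes: [8, 34, 49]
Count of leaf nodes: 3


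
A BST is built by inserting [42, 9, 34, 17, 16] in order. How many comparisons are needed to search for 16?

Search path for 16: 42 -> 9 -> 34 -> 17 -> 16
Found: True
Comparisons: 5


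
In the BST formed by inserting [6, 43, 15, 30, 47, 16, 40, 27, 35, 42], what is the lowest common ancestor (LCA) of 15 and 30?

Tree insertion order: [6, 43, 15, 30, 47, 16, 40, 27, 35, 42]
Tree (level-order array): [6, None, 43, 15, 47, None, 30, None, None, 16, 40, None, 27, 35, 42]
In a BST, the LCA of p=15, q=30 is the first node v on the
root-to-leaf path with p <= v <= q (go left if both < v, right if both > v).
Walk from root:
  at 6: both 15 and 30 > 6, go right
  at 43: both 15 and 30 < 43, go left
  at 15: 15 <= 15 <= 30, this is the LCA
LCA = 15


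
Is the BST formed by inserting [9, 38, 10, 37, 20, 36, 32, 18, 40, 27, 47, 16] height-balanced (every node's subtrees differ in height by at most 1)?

Tree (level-order array): [9, None, 38, 10, 40, None, 37, None, 47, 20, None, None, None, 18, 36, 16, None, 32, None, None, None, 27]
Definition: a tree is height-balanced if, at every node, |h(left) - h(right)| <= 1 (empty subtree has height -1).
Bottom-up per-node check:
  node 16: h_left=-1, h_right=-1, diff=0 [OK], height=0
  node 18: h_left=0, h_right=-1, diff=1 [OK], height=1
  node 27: h_left=-1, h_right=-1, diff=0 [OK], height=0
  node 32: h_left=0, h_right=-1, diff=1 [OK], height=1
  node 36: h_left=1, h_right=-1, diff=2 [FAIL (|1--1|=2 > 1)], height=2
  node 20: h_left=1, h_right=2, diff=1 [OK], height=3
  node 37: h_left=3, h_right=-1, diff=4 [FAIL (|3--1|=4 > 1)], height=4
  node 10: h_left=-1, h_right=4, diff=5 [FAIL (|-1-4|=5 > 1)], height=5
  node 47: h_left=-1, h_right=-1, diff=0 [OK], height=0
  node 40: h_left=-1, h_right=0, diff=1 [OK], height=1
  node 38: h_left=5, h_right=1, diff=4 [FAIL (|5-1|=4 > 1)], height=6
  node 9: h_left=-1, h_right=6, diff=7 [FAIL (|-1-6|=7 > 1)], height=7
Node 36 violates the condition: |1 - -1| = 2 > 1.
Result: Not balanced


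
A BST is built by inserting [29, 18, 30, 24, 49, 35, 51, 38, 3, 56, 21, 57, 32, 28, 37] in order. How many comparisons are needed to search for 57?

Search path for 57: 29 -> 30 -> 49 -> 51 -> 56 -> 57
Found: True
Comparisons: 6


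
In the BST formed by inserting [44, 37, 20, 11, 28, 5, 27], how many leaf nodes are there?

Tree built from: [44, 37, 20, 11, 28, 5, 27]
Tree (level-order array): [44, 37, None, 20, None, 11, 28, 5, None, 27]
Rule: A leaf has 0 children.
Per-node child counts:
  node 44: 1 child(ren)
  node 37: 1 child(ren)
  node 20: 2 child(ren)
  node 11: 1 child(ren)
  node 5: 0 child(ren)
  node 28: 1 child(ren)
  node 27: 0 child(ren)
Matching nodes: [5, 27]
Count of leaf nodes: 2


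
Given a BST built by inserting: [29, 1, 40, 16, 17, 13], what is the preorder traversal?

Tree insertion order: [29, 1, 40, 16, 17, 13]
Tree (level-order array): [29, 1, 40, None, 16, None, None, 13, 17]
Preorder traversal: [29, 1, 16, 13, 17, 40]


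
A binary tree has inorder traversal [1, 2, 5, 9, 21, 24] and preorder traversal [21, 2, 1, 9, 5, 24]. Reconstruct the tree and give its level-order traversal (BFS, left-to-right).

Inorder:  [1, 2, 5, 9, 21, 24]
Preorder: [21, 2, 1, 9, 5, 24]
Algorithm: preorder visits root first, so consume preorder in order;
for each root, split the current inorder slice at that value into
left-subtree inorder and right-subtree inorder, then recurse.
Recursive splits:
  root=21; inorder splits into left=[1, 2, 5, 9], right=[24]
  root=2; inorder splits into left=[1], right=[5, 9]
  root=1; inorder splits into left=[], right=[]
  root=9; inorder splits into left=[5], right=[]
  root=5; inorder splits into left=[], right=[]
  root=24; inorder splits into left=[], right=[]
Reconstructed level-order: [21, 2, 24, 1, 9, 5]


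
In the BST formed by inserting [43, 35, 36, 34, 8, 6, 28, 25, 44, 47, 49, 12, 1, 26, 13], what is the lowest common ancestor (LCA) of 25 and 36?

Tree insertion order: [43, 35, 36, 34, 8, 6, 28, 25, 44, 47, 49, 12, 1, 26, 13]
Tree (level-order array): [43, 35, 44, 34, 36, None, 47, 8, None, None, None, None, 49, 6, 28, None, None, 1, None, 25, None, None, None, 12, 26, None, 13]
In a BST, the LCA of p=25, q=36 is the first node v on the
root-to-leaf path with p <= v <= q (go left if both < v, right if both > v).
Walk from root:
  at 43: both 25 and 36 < 43, go left
  at 35: 25 <= 35 <= 36, this is the LCA
LCA = 35


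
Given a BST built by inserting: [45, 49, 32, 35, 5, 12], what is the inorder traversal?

Tree insertion order: [45, 49, 32, 35, 5, 12]
Tree (level-order array): [45, 32, 49, 5, 35, None, None, None, 12]
Inorder traversal: [5, 12, 32, 35, 45, 49]


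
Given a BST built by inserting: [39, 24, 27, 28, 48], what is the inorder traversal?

Tree insertion order: [39, 24, 27, 28, 48]
Tree (level-order array): [39, 24, 48, None, 27, None, None, None, 28]
Inorder traversal: [24, 27, 28, 39, 48]


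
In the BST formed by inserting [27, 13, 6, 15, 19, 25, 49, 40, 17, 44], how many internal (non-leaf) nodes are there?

Tree built from: [27, 13, 6, 15, 19, 25, 49, 40, 17, 44]
Tree (level-order array): [27, 13, 49, 6, 15, 40, None, None, None, None, 19, None, 44, 17, 25]
Rule: An internal node has at least one child.
Per-node child counts:
  node 27: 2 child(ren)
  node 13: 2 child(ren)
  node 6: 0 child(ren)
  node 15: 1 child(ren)
  node 19: 2 child(ren)
  node 17: 0 child(ren)
  node 25: 0 child(ren)
  node 49: 1 child(ren)
  node 40: 1 child(ren)
  node 44: 0 child(ren)
Matching nodes: [27, 13, 15, 19, 49, 40]
Count of internal (non-leaf) nodes: 6


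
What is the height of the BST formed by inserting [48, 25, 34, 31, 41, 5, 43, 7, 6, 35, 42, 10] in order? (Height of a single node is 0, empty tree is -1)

Insertion order: [48, 25, 34, 31, 41, 5, 43, 7, 6, 35, 42, 10]
Tree (level-order array): [48, 25, None, 5, 34, None, 7, 31, 41, 6, 10, None, None, 35, 43, None, None, None, None, None, None, 42]
Compute height bottom-up (empty subtree = -1):
  height(6) = 1 + max(-1, -1) = 0
  height(10) = 1 + max(-1, -1) = 0
  height(7) = 1 + max(0, 0) = 1
  height(5) = 1 + max(-1, 1) = 2
  height(31) = 1 + max(-1, -1) = 0
  height(35) = 1 + max(-1, -1) = 0
  height(42) = 1 + max(-1, -1) = 0
  height(43) = 1 + max(0, -1) = 1
  height(41) = 1 + max(0, 1) = 2
  height(34) = 1 + max(0, 2) = 3
  height(25) = 1 + max(2, 3) = 4
  height(48) = 1 + max(4, -1) = 5
Height = 5


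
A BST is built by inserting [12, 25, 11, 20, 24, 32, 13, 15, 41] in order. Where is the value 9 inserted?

Starting tree (level order): [12, 11, 25, None, None, 20, 32, 13, 24, None, 41, None, 15]
Insertion path: 12 -> 11
Result: insert 9 as left child of 11
Final tree (level order): [12, 11, 25, 9, None, 20, 32, None, None, 13, 24, None, 41, None, 15]


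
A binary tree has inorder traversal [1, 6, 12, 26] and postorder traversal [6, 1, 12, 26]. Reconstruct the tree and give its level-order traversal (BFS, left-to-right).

Inorder:   [1, 6, 12, 26]
Postorder: [6, 1, 12, 26]
Algorithm: postorder visits root last, so walk postorder right-to-left;
each value is the root of the current inorder slice — split it at that
value, recurse on the right subtree first, then the left.
Recursive splits:
  root=26; inorder splits into left=[1, 6, 12], right=[]
  root=12; inorder splits into left=[1, 6], right=[]
  root=1; inorder splits into left=[], right=[6]
  root=6; inorder splits into left=[], right=[]
Reconstructed level-order: [26, 12, 1, 6]


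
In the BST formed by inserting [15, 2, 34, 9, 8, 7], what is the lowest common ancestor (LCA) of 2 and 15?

Tree insertion order: [15, 2, 34, 9, 8, 7]
Tree (level-order array): [15, 2, 34, None, 9, None, None, 8, None, 7]
In a BST, the LCA of p=2, q=15 is the first node v on the
root-to-leaf path with p <= v <= q (go left if both < v, right if both > v).
Walk from root:
  at 15: 2 <= 15 <= 15, this is the LCA
LCA = 15


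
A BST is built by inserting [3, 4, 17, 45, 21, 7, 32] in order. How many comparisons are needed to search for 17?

Search path for 17: 3 -> 4 -> 17
Found: True
Comparisons: 3


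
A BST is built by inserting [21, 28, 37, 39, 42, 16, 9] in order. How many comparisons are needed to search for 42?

Search path for 42: 21 -> 28 -> 37 -> 39 -> 42
Found: True
Comparisons: 5


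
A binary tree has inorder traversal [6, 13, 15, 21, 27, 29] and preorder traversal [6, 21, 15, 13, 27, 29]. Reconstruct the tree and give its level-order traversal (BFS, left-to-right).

Inorder:  [6, 13, 15, 21, 27, 29]
Preorder: [6, 21, 15, 13, 27, 29]
Algorithm: preorder visits root first, so consume preorder in order;
for each root, split the current inorder slice at that value into
left-subtree inorder and right-subtree inorder, then recurse.
Recursive splits:
  root=6; inorder splits into left=[], right=[13, 15, 21, 27, 29]
  root=21; inorder splits into left=[13, 15], right=[27, 29]
  root=15; inorder splits into left=[13], right=[]
  root=13; inorder splits into left=[], right=[]
  root=27; inorder splits into left=[], right=[29]
  root=29; inorder splits into left=[], right=[]
Reconstructed level-order: [6, 21, 15, 27, 13, 29]


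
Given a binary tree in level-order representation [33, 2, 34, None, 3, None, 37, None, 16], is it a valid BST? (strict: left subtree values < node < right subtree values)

Level-order array: [33, 2, 34, None, 3, None, 37, None, 16]
Validate using subtree bounds (lo, hi): at each node, require lo < value < hi,
then recurse left with hi=value and right with lo=value.
Preorder trace (stopping at first violation):
  at node 33 with bounds (-inf, +inf): OK
  at node 2 with bounds (-inf, 33): OK
  at node 3 with bounds (2, 33): OK
  at node 16 with bounds (3, 33): OK
  at node 34 with bounds (33, +inf): OK
  at node 37 with bounds (34, +inf): OK
No violation found at any node.
Result: Valid BST


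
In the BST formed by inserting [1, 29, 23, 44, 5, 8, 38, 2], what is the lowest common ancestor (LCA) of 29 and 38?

Tree insertion order: [1, 29, 23, 44, 5, 8, 38, 2]
Tree (level-order array): [1, None, 29, 23, 44, 5, None, 38, None, 2, 8]
In a BST, the LCA of p=29, q=38 is the first node v on the
root-to-leaf path with p <= v <= q (go left if both < v, right if both > v).
Walk from root:
  at 1: both 29 and 38 > 1, go right
  at 29: 29 <= 29 <= 38, this is the LCA
LCA = 29


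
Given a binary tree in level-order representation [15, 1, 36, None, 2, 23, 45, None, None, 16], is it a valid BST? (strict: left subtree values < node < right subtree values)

Level-order array: [15, 1, 36, None, 2, 23, 45, None, None, 16]
Validate using subtree bounds (lo, hi): at each node, require lo < value < hi,
then recurse left with hi=value and right with lo=value.
Preorder trace (stopping at first violation):
  at node 15 with bounds (-inf, +inf): OK
  at node 1 with bounds (-inf, 15): OK
  at node 2 with bounds (1, 15): OK
  at node 36 with bounds (15, +inf): OK
  at node 23 with bounds (15, 36): OK
  at node 16 with bounds (15, 23): OK
  at node 45 with bounds (36, +inf): OK
No violation found at any node.
Result: Valid BST


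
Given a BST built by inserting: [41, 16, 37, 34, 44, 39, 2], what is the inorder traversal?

Tree insertion order: [41, 16, 37, 34, 44, 39, 2]
Tree (level-order array): [41, 16, 44, 2, 37, None, None, None, None, 34, 39]
Inorder traversal: [2, 16, 34, 37, 39, 41, 44]


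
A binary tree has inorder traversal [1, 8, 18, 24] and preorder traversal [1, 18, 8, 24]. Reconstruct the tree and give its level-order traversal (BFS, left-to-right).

Inorder:  [1, 8, 18, 24]
Preorder: [1, 18, 8, 24]
Algorithm: preorder visits root first, so consume preorder in order;
for each root, split the current inorder slice at that value into
left-subtree inorder and right-subtree inorder, then recurse.
Recursive splits:
  root=1; inorder splits into left=[], right=[8, 18, 24]
  root=18; inorder splits into left=[8], right=[24]
  root=8; inorder splits into left=[], right=[]
  root=24; inorder splits into left=[], right=[]
Reconstructed level-order: [1, 18, 8, 24]


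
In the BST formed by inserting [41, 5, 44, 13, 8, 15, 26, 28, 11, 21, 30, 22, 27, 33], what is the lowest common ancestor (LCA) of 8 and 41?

Tree insertion order: [41, 5, 44, 13, 8, 15, 26, 28, 11, 21, 30, 22, 27, 33]
Tree (level-order array): [41, 5, 44, None, 13, None, None, 8, 15, None, 11, None, 26, None, None, 21, 28, None, 22, 27, 30, None, None, None, None, None, 33]
In a BST, the LCA of p=8, q=41 is the first node v on the
root-to-leaf path with p <= v <= q (go left if both < v, right if both > v).
Walk from root:
  at 41: 8 <= 41 <= 41, this is the LCA
LCA = 41


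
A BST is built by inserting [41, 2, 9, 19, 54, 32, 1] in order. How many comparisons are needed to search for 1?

Search path for 1: 41 -> 2 -> 1
Found: True
Comparisons: 3


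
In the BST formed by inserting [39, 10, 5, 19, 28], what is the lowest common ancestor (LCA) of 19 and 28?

Tree insertion order: [39, 10, 5, 19, 28]
Tree (level-order array): [39, 10, None, 5, 19, None, None, None, 28]
In a BST, the LCA of p=19, q=28 is the first node v on the
root-to-leaf path with p <= v <= q (go left if both < v, right if both > v).
Walk from root:
  at 39: both 19 and 28 < 39, go left
  at 10: both 19 and 28 > 10, go right
  at 19: 19 <= 19 <= 28, this is the LCA
LCA = 19
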